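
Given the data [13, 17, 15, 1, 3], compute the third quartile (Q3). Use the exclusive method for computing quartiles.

16

Step 1: Sort the data: [1, 3, 13, 15, 17]
Step 2: n = 5
Step 3: Using the exclusive quartile method:
  Q1 = 2
  Q2 (median) = 13
  Q3 = 16
  IQR = Q3 - Q1 = 16 - 2 = 14
Step 4: Q3 = 16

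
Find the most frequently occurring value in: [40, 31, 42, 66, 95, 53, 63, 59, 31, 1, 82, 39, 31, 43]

31

Step 1: Count the frequency of each value:
  1: appears 1 time(s)
  31: appears 3 time(s)
  39: appears 1 time(s)
  40: appears 1 time(s)
  42: appears 1 time(s)
  43: appears 1 time(s)
  53: appears 1 time(s)
  59: appears 1 time(s)
  63: appears 1 time(s)
  66: appears 1 time(s)
  82: appears 1 time(s)
  95: appears 1 time(s)
Step 2: The value 31 appears most frequently (3 times).
Step 3: Mode = 31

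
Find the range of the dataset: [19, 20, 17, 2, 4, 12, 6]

18

Step 1: Identify the maximum value: max = 20
Step 2: Identify the minimum value: min = 2
Step 3: Range = max - min = 20 - 2 = 18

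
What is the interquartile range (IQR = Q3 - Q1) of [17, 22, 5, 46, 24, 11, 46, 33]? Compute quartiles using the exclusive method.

30.25

Step 1: Sort the data: [5, 11, 17, 22, 24, 33, 46, 46]
Step 2: n = 8
Step 3: Using the exclusive quartile method:
  Q1 = 12.5
  Q2 (median) = 23
  Q3 = 42.75
  IQR = Q3 - Q1 = 42.75 - 12.5 = 30.25
Step 4: IQR = 30.25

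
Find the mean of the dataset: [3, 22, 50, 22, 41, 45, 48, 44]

34.375

Step 1: Sum all values: 3 + 22 + 50 + 22 + 41 + 45 + 48 + 44 = 275
Step 2: Count the number of values: n = 8
Step 3: Mean = sum / n = 275 / 8 = 34.375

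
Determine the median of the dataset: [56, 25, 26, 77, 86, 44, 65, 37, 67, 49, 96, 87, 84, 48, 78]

65

Step 1: Sort the data in ascending order: [25, 26, 37, 44, 48, 49, 56, 65, 67, 77, 78, 84, 86, 87, 96]
Step 2: The number of values is n = 15.
Step 3: Since n is odd, the median is the middle value at position 8: 65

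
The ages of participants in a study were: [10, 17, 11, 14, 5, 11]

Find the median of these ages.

11

Step 1: Sort the data in ascending order: [5, 10, 11, 11, 14, 17]
Step 2: The number of values is n = 6.
Step 3: Since n is even, the median is the average of positions 3 and 4:
  Median = (11 + 11) / 2 = 11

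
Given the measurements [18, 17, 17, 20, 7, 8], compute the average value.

14.5

Step 1: Sum all values: 18 + 17 + 17 + 20 + 7 + 8 = 87
Step 2: Count the number of values: n = 6
Step 3: Mean = sum / n = 87 / 6 = 14.5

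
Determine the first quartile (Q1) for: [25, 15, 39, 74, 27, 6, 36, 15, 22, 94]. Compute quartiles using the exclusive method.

15

Step 1: Sort the data: [6, 15, 15, 22, 25, 27, 36, 39, 74, 94]
Step 2: n = 10
Step 3: Using the exclusive quartile method:
  Q1 = 15
  Q2 (median) = 26
  Q3 = 47.75
  IQR = Q3 - Q1 = 47.75 - 15 = 32.75
Step 4: Q1 = 15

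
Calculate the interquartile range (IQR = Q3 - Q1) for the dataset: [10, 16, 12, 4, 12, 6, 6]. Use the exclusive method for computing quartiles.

6

Step 1: Sort the data: [4, 6, 6, 10, 12, 12, 16]
Step 2: n = 7
Step 3: Using the exclusive quartile method:
  Q1 = 6
  Q2 (median) = 10
  Q3 = 12
  IQR = Q3 - Q1 = 12 - 6 = 6
Step 4: IQR = 6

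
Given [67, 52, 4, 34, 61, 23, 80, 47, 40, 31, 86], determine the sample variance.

612.4182

Step 1: Compute the mean: (67 + 52 + 4 + 34 + 61 + 23 + 80 + 47 + 40 + 31 + 86) / 11 = 47.7273
Step 2: Compute squared deviations from the mean:
  (67 - 47.7273)^2 = 371.438
  (52 - 47.7273)^2 = 18.2562
  (4 - 47.7273)^2 = 1912.0744
  (34 - 47.7273)^2 = 188.438
  (61 - 47.7273)^2 = 176.1653
  (23 - 47.7273)^2 = 611.438
  (80 - 47.7273)^2 = 1041.5289
  (47 - 47.7273)^2 = 0.5289
  (40 - 47.7273)^2 = 59.7107
  (31 - 47.7273)^2 = 279.8017
  (86 - 47.7273)^2 = 1464.8017
Step 3: Sum of squared deviations = 6124.1818
Step 4: Sample variance = 6124.1818 / 10 = 612.4182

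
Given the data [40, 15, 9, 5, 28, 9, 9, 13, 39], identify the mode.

9

Step 1: Count the frequency of each value:
  5: appears 1 time(s)
  9: appears 3 time(s)
  13: appears 1 time(s)
  15: appears 1 time(s)
  28: appears 1 time(s)
  39: appears 1 time(s)
  40: appears 1 time(s)
Step 2: The value 9 appears most frequently (3 times).
Step 3: Mode = 9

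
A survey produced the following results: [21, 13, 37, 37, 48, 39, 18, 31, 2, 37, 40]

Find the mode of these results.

37

Step 1: Count the frequency of each value:
  2: appears 1 time(s)
  13: appears 1 time(s)
  18: appears 1 time(s)
  21: appears 1 time(s)
  31: appears 1 time(s)
  37: appears 3 time(s)
  39: appears 1 time(s)
  40: appears 1 time(s)
  48: appears 1 time(s)
Step 2: The value 37 appears most frequently (3 times).
Step 3: Mode = 37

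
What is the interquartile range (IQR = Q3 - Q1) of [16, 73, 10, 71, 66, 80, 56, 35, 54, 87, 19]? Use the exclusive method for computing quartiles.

54

Step 1: Sort the data: [10, 16, 19, 35, 54, 56, 66, 71, 73, 80, 87]
Step 2: n = 11
Step 3: Using the exclusive quartile method:
  Q1 = 19
  Q2 (median) = 56
  Q3 = 73
  IQR = Q3 - Q1 = 73 - 19 = 54
Step 4: IQR = 54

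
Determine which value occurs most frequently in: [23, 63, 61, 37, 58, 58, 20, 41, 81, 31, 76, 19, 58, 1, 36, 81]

58

Step 1: Count the frequency of each value:
  1: appears 1 time(s)
  19: appears 1 time(s)
  20: appears 1 time(s)
  23: appears 1 time(s)
  31: appears 1 time(s)
  36: appears 1 time(s)
  37: appears 1 time(s)
  41: appears 1 time(s)
  58: appears 3 time(s)
  61: appears 1 time(s)
  63: appears 1 time(s)
  76: appears 1 time(s)
  81: appears 2 time(s)
Step 2: The value 58 appears most frequently (3 times).
Step 3: Mode = 58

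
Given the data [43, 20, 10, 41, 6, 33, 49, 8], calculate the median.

26.5

Step 1: Sort the data in ascending order: [6, 8, 10, 20, 33, 41, 43, 49]
Step 2: The number of values is n = 8.
Step 3: Since n is even, the median is the average of positions 4 and 5:
  Median = (20 + 33) / 2 = 26.5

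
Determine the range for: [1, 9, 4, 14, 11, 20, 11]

19

Step 1: Identify the maximum value: max = 20
Step 2: Identify the minimum value: min = 1
Step 3: Range = max - min = 20 - 1 = 19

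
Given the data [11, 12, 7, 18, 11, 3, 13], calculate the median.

11

Step 1: Sort the data in ascending order: [3, 7, 11, 11, 12, 13, 18]
Step 2: The number of values is n = 7.
Step 3: Since n is odd, the median is the middle value at position 4: 11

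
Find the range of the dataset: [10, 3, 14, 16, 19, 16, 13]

16

Step 1: Identify the maximum value: max = 19
Step 2: Identify the minimum value: min = 3
Step 3: Range = max - min = 19 - 3 = 16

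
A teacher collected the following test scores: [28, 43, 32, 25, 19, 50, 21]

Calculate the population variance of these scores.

113.551

Step 1: Compute the mean: (28 + 43 + 32 + 25 + 19 + 50 + 21) / 7 = 31.1429
Step 2: Compute squared deviations from the mean:
  (28 - 31.1429)^2 = 9.8776
  (43 - 31.1429)^2 = 140.5918
  (32 - 31.1429)^2 = 0.7347
  (25 - 31.1429)^2 = 37.7347
  (19 - 31.1429)^2 = 147.449
  (50 - 31.1429)^2 = 355.5918
  (21 - 31.1429)^2 = 102.8776
Step 3: Sum of squared deviations = 794.8571
Step 4: Population variance = 794.8571 / 7 = 113.551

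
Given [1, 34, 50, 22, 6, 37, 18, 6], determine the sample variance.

303.0714

Step 1: Compute the mean: (1 + 34 + 50 + 22 + 6 + 37 + 18 + 6) / 8 = 21.75
Step 2: Compute squared deviations from the mean:
  (1 - 21.75)^2 = 430.5625
  (34 - 21.75)^2 = 150.0625
  (50 - 21.75)^2 = 798.0625
  (22 - 21.75)^2 = 0.0625
  (6 - 21.75)^2 = 248.0625
  (37 - 21.75)^2 = 232.5625
  (18 - 21.75)^2 = 14.0625
  (6 - 21.75)^2 = 248.0625
Step 3: Sum of squared deviations = 2121.5
Step 4: Sample variance = 2121.5 / 7 = 303.0714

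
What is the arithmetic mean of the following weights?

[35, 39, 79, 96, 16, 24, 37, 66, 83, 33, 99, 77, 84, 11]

55.6429

Step 1: Sum all values: 35 + 39 + 79 + 96 + 16 + 24 + 37 + 66 + 83 + 33 + 99 + 77 + 84 + 11 = 779
Step 2: Count the number of values: n = 14
Step 3: Mean = sum / n = 779 / 14 = 55.6429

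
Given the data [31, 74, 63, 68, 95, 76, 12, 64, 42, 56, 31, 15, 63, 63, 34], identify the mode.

63

Step 1: Count the frequency of each value:
  12: appears 1 time(s)
  15: appears 1 time(s)
  31: appears 2 time(s)
  34: appears 1 time(s)
  42: appears 1 time(s)
  56: appears 1 time(s)
  63: appears 3 time(s)
  64: appears 1 time(s)
  68: appears 1 time(s)
  74: appears 1 time(s)
  76: appears 1 time(s)
  95: appears 1 time(s)
Step 2: The value 63 appears most frequently (3 times).
Step 3: Mode = 63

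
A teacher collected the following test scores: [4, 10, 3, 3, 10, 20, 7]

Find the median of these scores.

7

Step 1: Sort the data in ascending order: [3, 3, 4, 7, 10, 10, 20]
Step 2: The number of values is n = 7.
Step 3: Since n is odd, the median is the middle value at position 4: 7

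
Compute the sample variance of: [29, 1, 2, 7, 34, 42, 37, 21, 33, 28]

224.7111

Step 1: Compute the mean: (29 + 1 + 2 + 7 + 34 + 42 + 37 + 21 + 33 + 28) / 10 = 23.4
Step 2: Compute squared deviations from the mean:
  (29 - 23.4)^2 = 31.36
  (1 - 23.4)^2 = 501.76
  (2 - 23.4)^2 = 457.96
  (7 - 23.4)^2 = 268.96
  (34 - 23.4)^2 = 112.36
  (42 - 23.4)^2 = 345.96
  (37 - 23.4)^2 = 184.96
  (21 - 23.4)^2 = 5.76
  (33 - 23.4)^2 = 92.16
  (28 - 23.4)^2 = 21.16
Step 3: Sum of squared deviations = 2022.4
Step 4: Sample variance = 2022.4 / 9 = 224.7111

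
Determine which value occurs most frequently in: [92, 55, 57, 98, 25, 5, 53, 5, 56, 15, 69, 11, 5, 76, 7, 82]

5

Step 1: Count the frequency of each value:
  5: appears 3 time(s)
  7: appears 1 time(s)
  11: appears 1 time(s)
  15: appears 1 time(s)
  25: appears 1 time(s)
  53: appears 1 time(s)
  55: appears 1 time(s)
  56: appears 1 time(s)
  57: appears 1 time(s)
  69: appears 1 time(s)
  76: appears 1 time(s)
  82: appears 1 time(s)
  92: appears 1 time(s)
  98: appears 1 time(s)
Step 2: The value 5 appears most frequently (3 times).
Step 3: Mode = 5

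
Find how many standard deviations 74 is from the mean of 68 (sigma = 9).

0.6667

Step 1: Recall the z-score formula: z = (x - mu) / sigma
Step 2: Substitute values: z = (74 - 68) / 9
Step 3: z = 6 / 9 = 0.6667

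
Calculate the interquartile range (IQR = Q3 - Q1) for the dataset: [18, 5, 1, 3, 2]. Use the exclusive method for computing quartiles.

10

Step 1: Sort the data: [1, 2, 3, 5, 18]
Step 2: n = 5
Step 3: Using the exclusive quartile method:
  Q1 = 1.5
  Q2 (median) = 3
  Q3 = 11.5
  IQR = Q3 - Q1 = 11.5 - 1.5 = 10
Step 4: IQR = 10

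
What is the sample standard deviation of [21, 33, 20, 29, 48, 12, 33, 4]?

13.7529

Step 1: Compute the mean: 25
Step 2: Sum of squared deviations from the mean: 1324
Step 3: Sample variance = 1324 / 7 = 189.1429
Step 4: Standard deviation = sqrt(189.1429) = 13.7529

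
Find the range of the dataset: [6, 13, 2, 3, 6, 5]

11

Step 1: Identify the maximum value: max = 13
Step 2: Identify the minimum value: min = 2
Step 3: Range = max - min = 13 - 2 = 11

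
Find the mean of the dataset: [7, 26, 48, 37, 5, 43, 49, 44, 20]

31

Step 1: Sum all values: 7 + 26 + 48 + 37 + 5 + 43 + 49 + 44 + 20 = 279
Step 2: Count the number of values: n = 9
Step 3: Mean = sum / n = 279 / 9 = 31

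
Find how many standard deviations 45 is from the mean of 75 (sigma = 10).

-3

Step 1: Recall the z-score formula: z = (x - mu) / sigma
Step 2: Substitute values: z = (45 - 75) / 10
Step 3: z = -30 / 10 = -3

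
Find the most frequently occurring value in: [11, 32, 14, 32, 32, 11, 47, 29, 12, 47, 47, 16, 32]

32

Step 1: Count the frequency of each value:
  11: appears 2 time(s)
  12: appears 1 time(s)
  14: appears 1 time(s)
  16: appears 1 time(s)
  29: appears 1 time(s)
  32: appears 4 time(s)
  47: appears 3 time(s)
Step 2: The value 32 appears most frequently (4 times).
Step 3: Mode = 32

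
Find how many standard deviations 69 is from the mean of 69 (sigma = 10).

0

Step 1: Recall the z-score formula: z = (x - mu) / sigma
Step 2: Substitute values: z = (69 - 69) / 10
Step 3: z = 0 / 10 = 0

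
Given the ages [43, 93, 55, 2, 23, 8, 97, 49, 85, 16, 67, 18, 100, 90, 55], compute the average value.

53.4

Step 1: Sum all values: 43 + 93 + 55 + 2 + 23 + 8 + 97 + 49 + 85 + 16 + 67 + 18 + 100 + 90 + 55 = 801
Step 2: Count the number of values: n = 15
Step 3: Mean = sum / n = 801 / 15 = 53.4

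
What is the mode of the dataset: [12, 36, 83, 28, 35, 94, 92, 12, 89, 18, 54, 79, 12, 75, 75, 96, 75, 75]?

75

Step 1: Count the frequency of each value:
  12: appears 3 time(s)
  18: appears 1 time(s)
  28: appears 1 time(s)
  35: appears 1 time(s)
  36: appears 1 time(s)
  54: appears 1 time(s)
  75: appears 4 time(s)
  79: appears 1 time(s)
  83: appears 1 time(s)
  89: appears 1 time(s)
  92: appears 1 time(s)
  94: appears 1 time(s)
  96: appears 1 time(s)
Step 2: The value 75 appears most frequently (4 times).
Step 3: Mode = 75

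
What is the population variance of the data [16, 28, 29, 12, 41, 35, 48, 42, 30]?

125.0617

Step 1: Compute the mean: (16 + 28 + 29 + 12 + 41 + 35 + 48 + 42 + 30) / 9 = 31.2222
Step 2: Compute squared deviations from the mean:
  (16 - 31.2222)^2 = 231.716
  (28 - 31.2222)^2 = 10.3827
  (29 - 31.2222)^2 = 4.9383
  (12 - 31.2222)^2 = 369.4938
  (41 - 31.2222)^2 = 95.6049
  (35 - 31.2222)^2 = 14.2716
  (48 - 31.2222)^2 = 281.4938
  (42 - 31.2222)^2 = 116.1605
  (30 - 31.2222)^2 = 1.4938
Step 3: Sum of squared deviations = 1125.5556
Step 4: Population variance = 1125.5556 / 9 = 125.0617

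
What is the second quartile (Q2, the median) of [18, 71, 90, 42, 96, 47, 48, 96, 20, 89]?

59.5

Step 1: Sort the data: [18, 20, 42, 47, 48, 71, 89, 90, 96, 96]
Step 2: n = 10
Step 3: Q2 is the median. Since n is even, it is the average of the values at positions 5 and 6:
  Q2 = (48 + 71) / 2 = 59.5
Step 4: Q2 = 59.5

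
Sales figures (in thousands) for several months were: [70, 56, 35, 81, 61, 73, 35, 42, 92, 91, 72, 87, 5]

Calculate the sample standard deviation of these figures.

26.066

Step 1: Compute the mean: 61.5385
Step 2: Sum of squared deviations from the mean: 8153.2308
Step 3: Sample variance = 8153.2308 / 12 = 679.4359
Step 4: Standard deviation = sqrt(679.4359) = 26.066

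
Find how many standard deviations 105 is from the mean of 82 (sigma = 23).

1

Step 1: Recall the z-score formula: z = (x - mu) / sigma
Step 2: Substitute values: z = (105 - 82) / 23
Step 3: z = 23 / 23 = 1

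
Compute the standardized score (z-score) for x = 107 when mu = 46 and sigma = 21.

2.9048

Step 1: Recall the z-score formula: z = (x - mu) / sigma
Step 2: Substitute values: z = (107 - 46) / 21
Step 3: z = 61 / 21 = 2.9048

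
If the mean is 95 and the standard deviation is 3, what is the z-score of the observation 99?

1.3333

Step 1: Recall the z-score formula: z = (x - mu) / sigma
Step 2: Substitute values: z = (99 - 95) / 3
Step 3: z = 4 / 3 = 1.3333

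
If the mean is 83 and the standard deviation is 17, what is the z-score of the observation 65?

-1.0588

Step 1: Recall the z-score formula: z = (x - mu) / sigma
Step 2: Substitute values: z = (65 - 83) / 17
Step 3: z = -18 / 17 = -1.0588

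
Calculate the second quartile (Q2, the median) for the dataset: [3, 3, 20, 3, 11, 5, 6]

5

Step 1: Sort the data: [3, 3, 3, 5, 6, 11, 20]
Step 2: n = 7
Step 3: Q2 is the median. Since n is odd, it is the middle value at position 4: 5
Step 4: Q2 = 5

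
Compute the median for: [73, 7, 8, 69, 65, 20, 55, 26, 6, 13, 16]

20

Step 1: Sort the data in ascending order: [6, 7, 8, 13, 16, 20, 26, 55, 65, 69, 73]
Step 2: The number of values is n = 11.
Step 3: Since n is odd, the median is the middle value at position 6: 20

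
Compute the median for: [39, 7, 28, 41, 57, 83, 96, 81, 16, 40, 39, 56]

40.5

Step 1: Sort the data in ascending order: [7, 16, 28, 39, 39, 40, 41, 56, 57, 81, 83, 96]
Step 2: The number of values is n = 12.
Step 3: Since n is even, the median is the average of positions 6 and 7:
  Median = (40 + 41) / 2 = 40.5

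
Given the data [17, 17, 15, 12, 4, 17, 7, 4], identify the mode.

17

Step 1: Count the frequency of each value:
  4: appears 2 time(s)
  7: appears 1 time(s)
  12: appears 1 time(s)
  15: appears 1 time(s)
  17: appears 3 time(s)
Step 2: The value 17 appears most frequently (3 times).
Step 3: Mode = 17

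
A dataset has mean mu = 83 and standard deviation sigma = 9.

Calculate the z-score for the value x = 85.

0.2222

Step 1: Recall the z-score formula: z = (x - mu) / sigma
Step 2: Substitute values: z = (85 - 83) / 9
Step 3: z = 2 / 9 = 0.2222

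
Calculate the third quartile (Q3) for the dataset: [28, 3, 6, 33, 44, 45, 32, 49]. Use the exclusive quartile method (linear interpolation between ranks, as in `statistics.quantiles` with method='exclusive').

44.75

Step 1: Sort the data: [3, 6, 28, 32, 33, 44, 45, 49]
Step 2: n = 8
Step 3: Using the exclusive quartile method:
  Q1 = 11.5
  Q2 (median) = 32.5
  Q3 = 44.75
  IQR = Q3 - Q1 = 44.75 - 11.5 = 33.25
Step 4: Q3 = 44.75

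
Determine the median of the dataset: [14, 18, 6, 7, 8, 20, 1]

8

Step 1: Sort the data in ascending order: [1, 6, 7, 8, 14, 18, 20]
Step 2: The number of values is n = 7.
Step 3: Since n is odd, the median is the middle value at position 4: 8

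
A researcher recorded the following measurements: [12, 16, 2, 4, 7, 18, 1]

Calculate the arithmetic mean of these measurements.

8.5714

Step 1: Sum all values: 12 + 16 + 2 + 4 + 7 + 18 + 1 = 60
Step 2: Count the number of values: n = 7
Step 3: Mean = sum / n = 60 / 7 = 8.5714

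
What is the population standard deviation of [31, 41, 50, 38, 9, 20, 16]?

13.7292

Step 1: Compute the mean: 29.2857
Step 2: Sum of squared deviations from the mean: 1319.4286
Step 3: Population variance = 1319.4286 / 7 = 188.4898
Step 4: Standard deviation = sqrt(188.4898) = 13.7292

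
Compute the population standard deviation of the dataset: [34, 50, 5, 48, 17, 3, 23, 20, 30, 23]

14.967

Step 1: Compute the mean: 25.3
Step 2: Sum of squared deviations from the mean: 2240.1
Step 3: Population variance = 2240.1 / 10 = 224.01
Step 4: Standard deviation = sqrt(224.01) = 14.967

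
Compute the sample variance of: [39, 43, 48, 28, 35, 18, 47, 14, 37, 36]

130.5

Step 1: Compute the mean: (39 + 43 + 48 + 28 + 35 + 18 + 47 + 14 + 37 + 36) / 10 = 34.5
Step 2: Compute squared deviations from the mean:
  (39 - 34.5)^2 = 20.25
  (43 - 34.5)^2 = 72.25
  (48 - 34.5)^2 = 182.25
  (28 - 34.5)^2 = 42.25
  (35 - 34.5)^2 = 0.25
  (18 - 34.5)^2 = 272.25
  (47 - 34.5)^2 = 156.25
  (14 - 34.5)^2 = 420.25
  (37 - 34.5)^2 = 6.25
  (36 - 34.5)^2 = 2.25
Step 3: Sum of squared deviations = 1174.5
Step 4: Sample variance = 1174.5 / 9 = 130.5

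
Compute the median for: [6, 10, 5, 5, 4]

5

Step 1: Sort the data in ascending order: [4, 5, 5, 6, 10]
Step 2: The number of values is n = 5.
Step 3: Since n is odd, the median is the middle value at position 3: 5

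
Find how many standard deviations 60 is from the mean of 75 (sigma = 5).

-3

Step 1: Recall the z-score formula: z = (x - mu) / sigma
Step 2: Substitute values: z = (60 - 75) / 5
Step 3: z = -15 / 5 = -3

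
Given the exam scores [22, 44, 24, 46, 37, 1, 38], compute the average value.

30.2857

Step 1: Sum all values: 22 + 44 + 24 + 46 + 37 + 1 + 38 = 212
Step 2: Count the number of values: n = 7
Step 3: Mean = sum / n = 212 / 7 = 30.2857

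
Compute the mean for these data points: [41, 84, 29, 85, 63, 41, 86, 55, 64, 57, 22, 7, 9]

49.4615

Step 1: Sum all values: 41 + 84 + 29 + 85 + 63 + 41 + 86 + 55 + 64 + 57 + 22 + 7 + 9 = 643
Step 2: Count the number of values: n = 13
Step 3: Mean = sum / n = 643 / 13 = 49.4615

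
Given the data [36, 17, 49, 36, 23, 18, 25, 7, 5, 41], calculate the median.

24

Step 1: Sort the data in ascending order: [5, 7, 17, 18, 23, 25, 36, 36, 41, 49]
Step 2: The number of values is n = 10.
Step 3: Since n is even, the median is the average of positions 5 and 6:
  Median = (23 + 25) / 2 = 24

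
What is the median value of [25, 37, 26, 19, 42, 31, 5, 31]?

28.5

Step 1: Sort the data in ascending order: [5, 19, 25, 26, 31, 31, 37, 42]
Step 2: The number of values is n = 8.
Step 3: Since n is even, the median is the average of positions 4 and 5:
  Median = (26 + 31) / 2 = 28.5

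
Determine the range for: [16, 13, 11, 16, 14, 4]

12

Step 1: Identify the maximum value: max = 16
Step 2: Identify the minimum value: min = 4
Step 3: Range = max - min = 16 - 4 = 12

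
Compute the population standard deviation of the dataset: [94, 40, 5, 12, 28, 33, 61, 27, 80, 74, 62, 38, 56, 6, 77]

27.2964

Step 1: Compute the mean: 46.2
Step 2: Sum of squared deviations from the mean: 11176.4
Step 3: Population variance = 11176.4 / 15 = 745.0933
Step 4: Standard deviation = sqrt(745.0933) = 27.2964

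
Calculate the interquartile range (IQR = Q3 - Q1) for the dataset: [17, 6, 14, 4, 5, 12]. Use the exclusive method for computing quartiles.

10

Step 1: Sort the data: [4, 5, 6, 12, 14, 17]
Step 2: n = 6
Step 3: Using the exclusive quartile method:
  Q1 = 4.75
  Q2 (median) = 9
  Q3 = 14.75
  IQR = Q3 - Q1 = 14.75 - 4.75 = 10
Step 4: IQR = 10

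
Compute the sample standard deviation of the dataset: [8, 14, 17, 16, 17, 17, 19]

3.5989

Step 1: Compute the mean: 15.4286
Step 2: Sum of squared deviations from the mean: 77.7143
Step 3: Sample variance = 77.7143 / 6 = 12.9524
Step 4: Standard deviation = sqrt(12.9524) = 3.5989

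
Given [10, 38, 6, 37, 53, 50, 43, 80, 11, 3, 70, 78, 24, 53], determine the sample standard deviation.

26.2017

Step 1: Compute the mean: 39.7143
Step 2: Sum of squared deviations from the mean: 8924.8571
Step 3: Sample variance = 8924.8571 / 13 = 686.5275
Step 4: Standard deviation = sqrt(686.5275) = 26.2017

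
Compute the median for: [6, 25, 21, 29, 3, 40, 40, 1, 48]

25

Step 1: Sort the data in ascending order: [1, 3, 6, 21, 25, 29, 40, 40, 48]
Step 2: The number of values is n = 9.
Step 3: Since n is odd, the median is the middle value at position 5: 25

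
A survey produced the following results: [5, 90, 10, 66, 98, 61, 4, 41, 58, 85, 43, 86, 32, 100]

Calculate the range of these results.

96

Step 1: Identify the maximum value: max = 100
Step 2: Identify the minimum value: min = 4
Step 3: Range = max - min = 100 - 4 = 96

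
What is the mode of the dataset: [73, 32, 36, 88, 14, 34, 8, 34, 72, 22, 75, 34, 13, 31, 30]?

34

Step 1: Count the frequency of each value:
  8: appears 1 time(s)
  13: appears 1 time(s)
  14: appears 1 time(s)
  22: appears 1 time(s)
  30: appears 1 time(s)
  31: appears 1 time(s)
  32: appears 1 time(s)
  34: appears 3 time(s)
  36: appears 1 time(s)
  72: appears 1 time(s)
  73: appears 1 time(s)
  75: appears 1 time(s)
  88: appears 1 time(s)
Step 2: The value 34 appears most frequently (3 times).
Step 3: Mode = 34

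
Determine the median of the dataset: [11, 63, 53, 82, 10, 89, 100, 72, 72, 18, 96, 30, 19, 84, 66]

66

Step 1: Sort the data in ascending order: [10, 11, 18, 19, 30, 53, 63, 66, 72, 72, 82, 84, 89, 96, 100]
Step 2: The number of values is n = 15.
Step 3: Since n is odd, the median is the middle value at position 8: 66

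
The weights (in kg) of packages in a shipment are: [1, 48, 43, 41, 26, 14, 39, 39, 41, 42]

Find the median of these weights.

40

Step 1: Sort the data in ascending order: [1, 14, 26, 39, 39, 41, 41, 42, 43, 48]
Step 2: The number of values is n = 10.
Step 3: Since n is even, the median is the average of positions 5 and 6:
  Median = (39 + 41) / 2 = 40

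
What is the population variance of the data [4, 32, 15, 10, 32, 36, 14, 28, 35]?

130.5432

Step 1: Compute the mean: (4 + 32 + 15 + 10 + 32 + 36 + 14 + 28 + 35) / 9 = 22.8889
Step 2: Compute squared deviations from the mean:
  (4 - 22.8889)^2 = 356.7901
  (32 - 22.8889)^2 = 83.0123
  (15 - 22.8889)^2 = 62.2346
  (10 - 22.8889)^2 = 166.1235
  (32 - 22.8889)^2 = 83.0123
  (36 - 22.8889)^2 = 171.9012
  (14 - 22.8889)^2 = 79.0123
  (28 - 22.8889)^2 = 26.1235
  (35 - 22.8889)^2 = 146.679
Step 3: Sum of squared deviations = 1174.8889
Step 4: Population variance = 1174.8889 / 9 = 130.5432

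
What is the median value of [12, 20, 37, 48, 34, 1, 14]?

20

Step 1: Sort the data in ascending order: [1, 12, 14, 20, 34, 37, 48]
Step 2: The number of values is n = 7.
Step 3: Since n is odd, the median is the middle value at position 4: 20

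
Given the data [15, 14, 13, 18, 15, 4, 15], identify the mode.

15

Step 1: Count the frequency of each value:
  4: appears 1 time(s)
  13: appears 1 time(s)
  14: appears 1 time(s)
  15: appears 3 time(s)
  18: appears 1 time(s)
Step 2: The value 15 appears most frequently (3 times).
Step 3: Mode = 15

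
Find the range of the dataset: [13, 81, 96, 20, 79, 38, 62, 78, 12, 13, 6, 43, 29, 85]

90

Step 1: Identify the maximum value: max = 96
Step 2: Identify the minimum value: min = 6
Step 3: Range = max - min = 96 - 6 = 90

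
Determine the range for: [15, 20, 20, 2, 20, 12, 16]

18

Step 1: Identify the maximum value: max = 20
Step 2: Identify the minimum value: min = 2
Step 3: Range = max - min = 20 - 2 = 18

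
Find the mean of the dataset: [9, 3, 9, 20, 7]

9.6

Step 1: Sum all values: 9 + 3 + 9 + 20 + 7 = 48
Step 2: Count the number of values: n = 5
Step 3: Mean = sum / n = 48 / 5 = 9.6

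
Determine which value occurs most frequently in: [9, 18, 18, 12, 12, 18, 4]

18

Step 1: Count the frequency of each value:
  4: appears 1 time(s)
  9: appears 1 time(s)
  12: appears 2 time(s)
  18: appears 3 time(s)
Step 2: The value 18 appears most frequently (3 times).
Step 3: Mode = 18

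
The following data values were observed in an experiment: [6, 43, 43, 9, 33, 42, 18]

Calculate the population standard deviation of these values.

15.1913

Step 1: Compute the mean: 27.7143
Step 2: Sum of squared deviations from the mean: 1615.4286
Step 3: Population variance = 1615.4286 / 7 = 230.7755
Step 4: Standard deviation = sqrt(230.7755) = 15.1913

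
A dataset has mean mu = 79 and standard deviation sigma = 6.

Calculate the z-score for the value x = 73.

-1

Step 1: Recall the z-score formula: z = (x - mu) / sigma
Step 2: Substitute values: z = (73 - 79) / 6
Step 3: z = -6 / 6 = -1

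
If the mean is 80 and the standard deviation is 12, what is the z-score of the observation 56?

-2

Step 1: Recall the z-score formula: z = (x - mu) / sigma
Step 2: Substitute values: z = (56 - 80) / 12
Step 3: z = -24 / 12 = -2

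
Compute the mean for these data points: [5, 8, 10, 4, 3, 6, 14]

7.1429

Step 1: Sum all values: 5 + 8 + 10 + 4 + 3 + 6 + 14 = 50
Step 2: Count the number of values: n = 7
Step 3: Mean = sum / n = 50 / 7 = 7.1429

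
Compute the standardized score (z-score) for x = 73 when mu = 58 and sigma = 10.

1.5

Step 1: Recall the z-score formula: z = (x - mu) / sigma
Step 2: Substitute values: z = (73 - 58) / 10
Step 3: z = 15 / 10 = 1.5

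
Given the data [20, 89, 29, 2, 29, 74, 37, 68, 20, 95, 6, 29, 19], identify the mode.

29

Step 1: Count the frequency of each value:
  2: appears 1 time(s)
  6: appears 1 time(s)
  19: appears 1 time(s)
  20: appears 2 time(s)
  29: appears 3 time(s)
  37: appears 1 time(s)
  68: appears 1 time(s)
  74: appears 1 time(s)
  89: appears 1 time(s)
  95: appears 1 time(s)
Step 2: The value 29 appears most frequently (3 times).
Step 3: Mode = 29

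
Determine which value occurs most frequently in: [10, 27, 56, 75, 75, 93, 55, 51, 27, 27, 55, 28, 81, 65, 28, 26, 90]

27

Step 1: Count the frequency of each value:
  10: appears 1 time(s)
  26: appears 1 time(s)
  27: appears 3 time(s)
  28: appears 2 time(s)
  51: appears 1 time(s)
  55: appears 2 time(s)
  56: appears 1 time(s)
  65: appears 1 time(s)
  75: appears 2 time(s)
  81: appears 1 time(s)
  90: appears 1 time(s)
  93: appears 1 time(s)
Step 2: The value 27 appears most frequently (3 times).
Step 3: Mode = 27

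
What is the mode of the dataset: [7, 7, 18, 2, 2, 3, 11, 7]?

7

Step 1: Count the frequency of each value:
  2: appears 2 time(s)
  3: appears 1 time(s)
  7: appears 3 time(s)
  11: appears 1 time(s)
  18: appears 1 time(s)
Step 2: The value 7 appears most frequently (3 times).
Step 3: Mode = 7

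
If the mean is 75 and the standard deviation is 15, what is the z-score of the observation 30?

-3

Step 1: Recall the z-score formula: z = (x - mu) / sigma
Step 2: Substitute values: z = (30 - 75) / 15
Step 3: z = -45 / 15 = -3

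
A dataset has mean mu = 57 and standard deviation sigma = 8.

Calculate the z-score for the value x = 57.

0

Step 1: Recall the z-score formula: z = (x - mu) / sigma
Step 2: Substitute values: z = (57 - 57) / 8
Step 3: z = 0 / 8 = 0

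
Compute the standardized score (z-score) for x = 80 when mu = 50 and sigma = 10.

3

Step 1: Recall the z-score formula: z = (x - mu) / sigma
Step 2: Substitute values: z = (80 - 50) / 10
Step 3: z = 30 / 10 = 3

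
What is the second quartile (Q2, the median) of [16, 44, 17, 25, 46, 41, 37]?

37

Step 1: Sort the data: [16, 17, 25, 37, 41, 44, 46]
Step 2: n = 7
Step 3: Q2 is the median. Since n is odd, it is the middle value at position 4: 37
Step 4: Q2 = 37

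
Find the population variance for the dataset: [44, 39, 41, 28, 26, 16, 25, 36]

80.8594

Step 1: Compute the mean: (44 + 39 + 41 + 28 + 26 + 16 + 25 + 36) / 8 = 31.875
Step 2: Compute squared deviations from the mean:
  (44 - 31.875)^2 = 147.0156
  (39 - 31.875)^2 = 50.7656
  (41 - 31.875)^2 = 83.2656
  (28 - 31.875)^2 = 15.0156
  (26 - 31.875)^2 = 34.5156
  (16 - 31.875)^2 = 252.0156
  (25 - 31.875)^2 = 47.2656
  (36 - 31.875)^2 = 17.0156
Step 3: Sum of squared deviations = 646.875
Step 4: Population variance = 646.875 / 8 = 80.8594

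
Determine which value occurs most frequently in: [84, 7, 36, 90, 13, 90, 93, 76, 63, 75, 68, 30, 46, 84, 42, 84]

84

Step 1: Count the frequency of each value:
  7: appears 1 time(s)
  13: appears 1 time(s)
  30: appears 1 time(s)
  36: appears 1 time(s)
  42: appears 1 time(s)
  46: appears 1 time(s)
  63: appears 1 time(s)
  68: appears 1 time(s)
  75: appears 1 time(s)
  76: appears 1 time(s)
  84: appears 3 time(s)
  90: appears 2 time(s)
  93: appears 1 time(s)
Step 2: The value 84 appears most frequently (3 times).
Step 3: Mode = 84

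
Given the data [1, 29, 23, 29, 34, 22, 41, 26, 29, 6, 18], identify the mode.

29

Step 1: Count the frequency of each value:
  1: appears 1 time(s)
  6: appears 1 time(s)
  18: appears 1 time(s)
  22: appears 1 time(s)
  23: appears 1 time(s)
  26: appears 1 time(s)
  29: appears 3 time(s)
  34: appears 1 time(s)
  41: appears 1 time(s)
Step 2: The value 29 appears most frequently (3 times).
Step 3: Mode = 29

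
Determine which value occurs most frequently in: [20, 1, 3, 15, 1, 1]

1

Step 1: Count the frequency of each value:
  1: appears 3 time(s)
  3: appears 1 time(s)
  15: appears 1 time(s)
  20: appears 1 time(s)
Step 2: The value 1 appears most frequently (3 times).
Step 3: Mode = 1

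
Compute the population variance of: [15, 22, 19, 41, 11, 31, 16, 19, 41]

110.5432

Step 1: Compute the mean: (15 + 22 + 19 + 41 + 11 + 31 + 16 + 19 + 41) / 9 = 23.8889
Step 2: Compute squared deviations from the mean:
  (15 - 23.8889)^2 = 79.0123
  (22 - 23.8889)^2 = 3.5679
  (19 - 23.8889)^2 = 23.9012
  (41 - 23.8889)^2 = 292.7901
  (11 - 23.8889)^2 = 166.1235
  (31 - 23.8889)^2 = 50.5679
  (16 - 23.8889)^2 = 62.2346
  (19 - 23.8889)^2 = 23.9012
  (41 - 23.8889)^2 = 292.7901
Step 3: Sum of squared deviations = 994.8889
Step 4: Population variance = 994.8889 / 9 = 110.5432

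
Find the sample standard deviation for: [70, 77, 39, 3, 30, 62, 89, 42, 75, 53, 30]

25.6625

Step 1: Compute the mean: 51.8182
Step 2: Sum of squared deviations from the mean: 6585.6364
Step 3: Sample variance = 6585.6364 / 10 = 658.5636
Step 4: Standard deviation = sqrt(658.5636) = 25.6625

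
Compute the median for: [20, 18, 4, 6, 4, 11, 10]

10

Step 1: Sort the data in ascending order: [4, 4, 6, 10, 11, 18, 20]
Step 2: The number of values is n = 7.
Step 3: Since n is odd, the median is the middle value at position 4: 10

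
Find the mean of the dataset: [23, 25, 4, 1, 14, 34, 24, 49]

21.75

Step 1: Sum all values: 23 + 25 + 4 + 1 + 14 + 34 + 24 + 49 = 174
Step 2: Count the number of values: n = 8
Step 3: Mean = sum / n = 174 / 8 = 21.75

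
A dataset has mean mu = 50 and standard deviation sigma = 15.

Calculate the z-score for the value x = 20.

-2

Step 1: Recall the z-score formula: z = (x - mu) / sigma
Step 2: Substitute values: z = (20 - 50) / 15
Step 3: z = -30 / 15 = -2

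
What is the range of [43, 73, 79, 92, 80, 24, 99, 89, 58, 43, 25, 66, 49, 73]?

75

Step 1: Identify the maximum value: max = 99
Step 2: Identify the minimum value: min = 24
Step 3: Range = max - min = 99 - 24 = 75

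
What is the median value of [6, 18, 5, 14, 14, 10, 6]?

10

Step 1: Sort the data in ascending order: [5, 6, 6, 10, 14, 14, 18]
Step 2: The number of values is n = 7.
Step 3: Since n is odd, the median is the middle value at position 4: 10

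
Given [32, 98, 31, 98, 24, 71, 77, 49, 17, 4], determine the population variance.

1034.49

Step 1: Compute the mean: (32 + 98 + 31 + 98 + 24 + 71 + 77 + 49 + 17 + 4) / 10 = 50.1
Step 2: Compute squared deviations from the mean:
  (32 - 50.1)^2 = 327.61
  (98 - 50.1)^2 = 2294.41
  (31 - 50.1)^2 = 364.81
  (98 - 50.1)^2 = 2294.41
  (24 - 50.1)^2 = 681.21
  (71 - 50.1)^2 = 436.81
  (77 - 50.1)^2 = 723.61
  (49 - 50.1)^2 = 1.21
  (17 - 50.1)^2 = 1095.61
  (4 - 50.1)^2 = 2125.21
Step 3: Sum of squared deviations = 10344.9
Step 4: Population variance = 10344.9 / 10 = 1034.49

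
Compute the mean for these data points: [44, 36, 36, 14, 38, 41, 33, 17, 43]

33.5556

Step 1: Sum all values: 44 + 36 + 36 + 14 + 38 + 41 + 33 + 17 + 43 = 302
Step 2: Count the number of values: n = 9
Step 3: Mean = sum / n = 302 / 9 = 33.5556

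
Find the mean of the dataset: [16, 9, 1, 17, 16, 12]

11.8333

Step 1: Sum all values: 16 + 9 + 1 + 17 + 16 + 12 = 71
Step 2: Count the number of values: n = 6
Step 3: Mean = sum / n = 71 / 6 = 11.8333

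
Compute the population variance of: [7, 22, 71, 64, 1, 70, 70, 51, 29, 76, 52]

678.9587

Step 1: Compute the mean: (7 + 22 + 71 + 64 + 1 + 70 + 70 + 51 + 29 + 76 + 52) / 11 = 46.6364
Step 2: Compute squared deviations from the mean:
  (7 - 46.6364)^2 = 1571.0413
  (22 - 46.6364)^2 = 606.9504
  (71 - 46.6364)^2 = 593.5868
  (64 - 46.6364)^2 = 301.4959
  (1 - 46.6364)^2 = 2082.6777
  (70 - 46.6364)^2 = 545.8595
  (70 - 46.6364)^2 = 545.8595
  (51 - 46.6364)^2 = 19.0413
  (29 - 46.6364)^2 = 311.0413
  (76 - 46.6364)^2 = 862.2231
  (52 - 46.6364)^2 = 28.7686
Step 3: Sum of squared deviations = 7468.5455
Step 4: Population variance = 7468.5455 / 11 = 678.9587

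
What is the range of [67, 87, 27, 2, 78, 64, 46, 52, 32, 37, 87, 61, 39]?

85

Step 1: Identify the maximum value: max = 87
Step 2: Identify the minimum value: min = 2
Step 3: Range = max - min = 87 - 2 = 85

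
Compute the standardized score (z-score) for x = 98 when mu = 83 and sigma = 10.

1.5

Step 1: Recall the z-score formula: z = (x - mu) / sigma
Step 2: Substitute values: z = (98 - 83) / 10
Step 3: z = 15 / 10 = 1.5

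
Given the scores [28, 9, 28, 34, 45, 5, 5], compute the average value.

22

Step 1: Sum all values: 28 + 9 + 28 + 34 + 45 + 5 + 5 = 154
Step 2: Count the number of values: n = 7
Step 3: Mean = sum / n = 154 / 7 = 22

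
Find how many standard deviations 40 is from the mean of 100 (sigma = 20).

-3

Step 1: Recall the z-score formula: z = (x - mu) / sigma
Step 2: Substitute values: z = (40 - 100) / 20
Step 3: z = -60 / 20 = -3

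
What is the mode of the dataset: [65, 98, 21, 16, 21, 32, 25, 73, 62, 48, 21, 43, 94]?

21

Step 1: Count the frequency of each value:
  16: appears 1 time(s)
  21: appears 3 time(s)
  25: appears 1 time(s)
  32: appears 1 time(s)
  43: appears 1 time(s)
  48: appears 1 time(s)
  62: appears 1 time(s)
  65: appears 1 time(s)
  73: appears 1 time(s)
  94: appears 1 time(s)
  98: appears 1 time(s)
Step 2: The value 21 appears most frequently (3 times).
Step 3: Mode = 21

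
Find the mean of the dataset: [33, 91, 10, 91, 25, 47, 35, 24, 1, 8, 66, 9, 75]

39.6154

Step 1: Sum all values: 33 + 91 + 10 + 91 + 25 + 47 + 35 + 24 + 1 + 8 + 66 + 9 + 75 = 515
Step 2: Count the number of values: n = 13
Step 3: Mean = sum / n = 515 / 13 = 39.6154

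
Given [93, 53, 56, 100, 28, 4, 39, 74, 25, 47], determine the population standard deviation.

28.7904

Step 1: Compute the mean: 51.9
Step 2: Sum of squared deviations from the mean: 8288.9
Step 3: Population variance = 8288.9 / 10 = 828.89
Step 4: Standard deviation = sqrt(828.89) = 28.7904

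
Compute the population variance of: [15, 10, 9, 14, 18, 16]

10.2222

Step 1: Compute the mean: (15 + 10 + 9 + 14 + 18 + 16) / 6 = 13.6667
Step 2: Compute squared deviations from the mean:
  (15 - 13.6667)^2 = 1.7778
  (10 - 13.6667)^2 = 13.4444
  (9 - 13.6667)^2 = 21.7778
  (14 - 13.6667)^2 = 0.1111
  (18 - 13.6667)^2 = 18.7778
  (16 - 13.6667)^2 = 5.4444
Step 3: Sum of squared deviations = 61.3333
Step 4: Population variance = 61.3333 / 6 = 10.2222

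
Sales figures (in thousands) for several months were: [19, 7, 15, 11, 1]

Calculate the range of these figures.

18

Step 1: Identify the maximum value: max = 19
Step 2: Identify the minimum value: min = 1
Step 3: Range = max - min = 19 - 1 = 18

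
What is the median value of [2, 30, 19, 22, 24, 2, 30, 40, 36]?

24

Step 1: Sort the data in ascending order: [2, 2, 19, 22, 24, 30, 30, 36, 40]
Step 2: The number of values is n = 9.
Step 3: Since n is odd, the median is the middle value at position 5: 24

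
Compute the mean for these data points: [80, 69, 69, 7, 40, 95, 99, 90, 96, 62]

70.7

Step 1: Sum all values: 80 + 69 + 69 + 7 + 40 + 95 + 99 + 90 + 96 + 62 = 707
Step 2: Count the number of values: n = 10
Step 3: Mean = sum / n = 707 / 10 = 70.7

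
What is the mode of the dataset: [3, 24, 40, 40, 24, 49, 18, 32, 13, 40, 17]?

40

Step 1: Count the frequency of each value:
  3: appears 1 time(s)
  13: appears 1 time(s)
  17: appears 1 time(s)
  18: appears 1 time(s)
  24: appears 2 time(s)
  32: appears 1 time(s)
  40: appears 3 time(s)
  49: appears 1 time(s)
Step 2: The value 40 appears most frequently (3 times).
Step 3: Mode = 40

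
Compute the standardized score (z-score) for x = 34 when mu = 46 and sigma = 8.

-1.5

Step 1: Recall the z-score formula: z = (x - mu) / sigma
Step 2: Substitute values: z = (34 - 46) / 8
Step 3: z = -12 / 8 = -1.5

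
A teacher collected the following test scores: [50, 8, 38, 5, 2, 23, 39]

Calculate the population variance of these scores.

313.9592

Step 1: Compute the mean: (50 + 8 + 38 + 5 + 2 + 23 + 39) / 7 = 23.5714
Step 2: Compute squared deviations from the mean:
  (50 - 23.5714)^2 = 698.4694
  (8 - 23.5714)^2 = 242.4694
  (38 - 23.5714)^2 = 208.1837
  (5 - 23.5714)^2 = 344.898
  (2 - 23.5714)^2 = 465.3265
  (23 - 23.5714)^2 = 0.3265
  (39 - 23.5714)^2 = 238.0408
Step 3: Sum of squared deviations = 2197.7143
Step 4: Population variance = 2197.7143 / 7 = 313.9592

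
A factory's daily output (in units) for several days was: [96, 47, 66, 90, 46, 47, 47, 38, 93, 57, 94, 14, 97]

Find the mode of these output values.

47

Step 1: Count the frequency of each value:
  14: appears 1 time(s)
  38: appears 1 time(s)
  46: appears 1 time(s)
  47: appears 3 time(s)
  57: appears 1 time(s)
  66: appears 1 time(s)
  90: appears 1 time(s)
  93: appears 1 time(s)
  94: appears 1 time(s)
  96: appears 1 time(s)
  97: appears 1 time(s)
Step 2: The value 47 appears most frequently (3 times).
Step 3: Mode = 47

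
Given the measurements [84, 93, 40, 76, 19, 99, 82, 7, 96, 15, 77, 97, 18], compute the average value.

61.7692

Step 1: Sum all values: 84 + 93 + 40 + 76 + 19 + 99 + 82 + 7 + 96 + 15 + 77 + 97 + 18 = 803
Step 2: Count the number of values: n = 13
Step 3: Mean = sum / n = 803 / 13 = 61.7692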